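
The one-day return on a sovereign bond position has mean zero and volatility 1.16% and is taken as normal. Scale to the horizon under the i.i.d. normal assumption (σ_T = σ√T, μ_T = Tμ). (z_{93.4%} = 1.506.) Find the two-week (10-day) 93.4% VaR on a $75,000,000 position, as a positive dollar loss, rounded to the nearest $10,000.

$4,140,000

σ_{10d} = 1.16% × √10 = 3.668%.
VaR = 1.506 × 3.668% = 5.524%.
On $75,000,000: 0.05524 × $75,000,000 = $4,143,000.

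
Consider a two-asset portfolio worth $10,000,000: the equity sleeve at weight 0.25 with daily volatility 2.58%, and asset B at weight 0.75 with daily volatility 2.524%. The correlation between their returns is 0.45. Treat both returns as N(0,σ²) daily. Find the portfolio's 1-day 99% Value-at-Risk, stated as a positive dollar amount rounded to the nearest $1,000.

$525,000

σ_p² = 0.25²·2.58² + 0.75²·2.524² + 2·0.45·0.25·0.75·2.58·2.524 = 5.0984 (%²).
σ_p = √5.0984 = 2.258%.
At 99%, z = 2.326.
VaR = 2.326 × 2.258% = 5.252%; on $10,000,000 that is $525,200.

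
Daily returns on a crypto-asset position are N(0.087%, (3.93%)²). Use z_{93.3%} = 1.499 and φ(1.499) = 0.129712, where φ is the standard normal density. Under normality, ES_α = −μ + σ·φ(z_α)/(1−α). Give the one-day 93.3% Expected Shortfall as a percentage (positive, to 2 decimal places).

Tail multiplier: φ(z)/(1−α) = 0.129712 / 0.067 = 1.936.
ES = −(0.087%) + 3.93% × 1.936 = 7.521%.

7.52%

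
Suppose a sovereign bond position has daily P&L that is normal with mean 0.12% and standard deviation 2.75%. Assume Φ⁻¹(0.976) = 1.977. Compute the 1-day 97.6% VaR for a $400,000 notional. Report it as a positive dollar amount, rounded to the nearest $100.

$21,300

VaR = −μ + z·σ = −(0.12%) + 1.977 × 2.75% = 5.317%.
On $400,000: 0.05317 × $400,000 = $21,268.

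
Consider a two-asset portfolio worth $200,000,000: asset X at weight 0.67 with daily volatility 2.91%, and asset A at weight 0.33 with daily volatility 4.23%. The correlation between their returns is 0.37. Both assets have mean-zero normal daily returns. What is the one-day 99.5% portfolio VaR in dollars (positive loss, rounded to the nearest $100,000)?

$14,400,000

σ_p² = 0.67²·2.91² + 0.33²·4.23² + 2·0.37·0.67·0.33·2.91·4.23 = 7.7638 (%²).
σ_p = √7.7638 = 2.786%.
At 99.5%, z = 2.576.
VaR = 2.576 × 2.786% = 7.177%; on $200,000,000 that is $14,354,000.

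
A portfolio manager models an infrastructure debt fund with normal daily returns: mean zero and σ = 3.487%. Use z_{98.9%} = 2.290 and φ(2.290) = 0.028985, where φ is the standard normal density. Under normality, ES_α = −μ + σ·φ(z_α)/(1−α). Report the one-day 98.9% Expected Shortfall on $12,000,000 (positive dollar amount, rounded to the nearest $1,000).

$1,103,000

Tail multiplier: φ(z)/(1−α) = 0.028985 / 0.011 = 2.635.
ES = 3.487% × 2.635 = 9.188%.
On $12,000,000: 0.09188 × $12,000,000 = $1,102,560.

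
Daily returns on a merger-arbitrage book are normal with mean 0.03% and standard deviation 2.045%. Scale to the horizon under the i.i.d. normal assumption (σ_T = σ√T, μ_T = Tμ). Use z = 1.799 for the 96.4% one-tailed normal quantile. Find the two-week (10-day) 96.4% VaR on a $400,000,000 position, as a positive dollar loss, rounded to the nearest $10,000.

σ_{10d} = 2.045% × √10 = 6.467%; μ_{10d} = 10 × 0.03% = 0.300%.
VaR = −(0.300%) + 1.799 × 6.467% = 11.334%.
On $400,000,000: 0.11334 × $400,000,000 = $45,336,000.

$45,340,000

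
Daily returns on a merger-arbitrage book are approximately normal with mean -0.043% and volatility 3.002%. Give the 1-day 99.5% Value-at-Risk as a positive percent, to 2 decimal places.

7.78%

At 99.5% one-sided, z = 2.576.
VaR = −μ + z·σ = −(-0.043%) + 2.576 × 3.002% = 7.776%.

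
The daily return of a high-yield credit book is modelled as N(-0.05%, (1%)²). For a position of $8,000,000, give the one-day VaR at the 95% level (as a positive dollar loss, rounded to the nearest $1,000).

At 95% one-sided, z = 1.645.
VaR = −μ + z·σ = −(-0.05%) + 1.645 × 1% = 1.695%.
On $8,000,000: 0.01695 × $8,000,000 = $135,600.

$136,000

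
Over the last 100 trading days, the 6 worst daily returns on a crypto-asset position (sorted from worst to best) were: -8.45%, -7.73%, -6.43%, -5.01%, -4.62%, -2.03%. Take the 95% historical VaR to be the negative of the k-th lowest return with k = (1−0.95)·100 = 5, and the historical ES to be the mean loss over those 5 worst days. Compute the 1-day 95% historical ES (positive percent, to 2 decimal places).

The 5 worst returns sum to -32.24%.
ES = −(-32.24%) / 5 = 6.448% ≈ 6.45%.

6.45%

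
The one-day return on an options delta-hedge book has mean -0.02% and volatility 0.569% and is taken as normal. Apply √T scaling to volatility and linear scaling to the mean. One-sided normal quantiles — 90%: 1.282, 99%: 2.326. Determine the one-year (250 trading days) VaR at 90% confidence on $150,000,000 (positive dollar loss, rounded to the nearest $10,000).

σ_{250d} = 0.569% × √250 = 8.997%; μ_{250d} = 250 × -0.02% = -5.000%.
VaR = −(-5.000%) + 1.282 × 8.997% = 16.534%.
On $150,000,000: 0.16534 × $150,000,000 = $24,801,000.

$24,800,000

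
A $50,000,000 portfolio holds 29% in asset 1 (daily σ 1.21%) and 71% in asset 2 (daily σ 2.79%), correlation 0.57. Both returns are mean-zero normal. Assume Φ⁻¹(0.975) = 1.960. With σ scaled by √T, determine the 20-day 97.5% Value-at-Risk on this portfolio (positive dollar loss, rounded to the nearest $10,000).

$9,640,000

σ_p = √(0.29²·1.21² + 0.71²·2.79² + 2·0.57·0.29·0.71·1.21·2.79) = 2.200%.
σ_{20d} = 2.200% × √20 = 9.839%.
VaR = 1.960 × 9.839% = 19.284%; on $50,000,000 that is $9,642,000.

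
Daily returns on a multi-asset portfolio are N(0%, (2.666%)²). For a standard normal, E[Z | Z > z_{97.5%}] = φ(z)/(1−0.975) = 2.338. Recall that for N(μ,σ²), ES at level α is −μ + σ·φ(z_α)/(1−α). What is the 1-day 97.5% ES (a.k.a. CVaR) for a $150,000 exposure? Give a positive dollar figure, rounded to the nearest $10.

$9,350

ES = 2.666% × 2.338 = 6.233%.
On $150,000: 0.06233 × $150,000 = $9,350.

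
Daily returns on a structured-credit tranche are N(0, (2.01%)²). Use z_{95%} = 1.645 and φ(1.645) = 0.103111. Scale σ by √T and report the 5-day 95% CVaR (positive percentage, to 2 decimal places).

9.27%

σ_{5d} = 2.01% × √5 = 4.494%.
ES multiplier = φ(z)/(1−α) = 0.103111/0.05 = 2.062.
ES = 4.494% × 2.062 = 9.267%.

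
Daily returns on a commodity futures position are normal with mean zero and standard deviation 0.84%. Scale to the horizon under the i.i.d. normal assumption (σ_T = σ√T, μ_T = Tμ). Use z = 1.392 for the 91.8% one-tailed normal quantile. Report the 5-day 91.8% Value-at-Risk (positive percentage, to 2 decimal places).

σ_{5d} = 0.84% × √5 = 1.878%.
VaR = 1.392 × 1.878% = 2.614%.

2.61%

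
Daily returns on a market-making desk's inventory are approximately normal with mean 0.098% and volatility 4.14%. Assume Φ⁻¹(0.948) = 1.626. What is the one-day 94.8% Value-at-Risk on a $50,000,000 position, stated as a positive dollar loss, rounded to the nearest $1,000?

$3,317,000

VaR = −μ + z·σ = −(0.098%) + 1.626 × 4.14% = 6.634%.
On $50,000,000: 0.06634 × $50,000,000 = $3,317,000.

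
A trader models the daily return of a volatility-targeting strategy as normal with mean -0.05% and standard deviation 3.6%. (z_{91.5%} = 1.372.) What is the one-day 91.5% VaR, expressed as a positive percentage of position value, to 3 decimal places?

VaR = −μ + z·σ = −(-0.05%) + 1.372 × 3.6% = 4.989%.

4.989%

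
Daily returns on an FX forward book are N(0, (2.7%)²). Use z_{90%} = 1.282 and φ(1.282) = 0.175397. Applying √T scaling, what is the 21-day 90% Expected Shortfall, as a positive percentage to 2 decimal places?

21.70%

σ_{21d} = 2.7% × √21 = 12.373%.
ES multiplier = φ(z)/(1−α) = 0.175397/0.1 = 1.754.
ES = 12.373% × 1.754 = 21.702%.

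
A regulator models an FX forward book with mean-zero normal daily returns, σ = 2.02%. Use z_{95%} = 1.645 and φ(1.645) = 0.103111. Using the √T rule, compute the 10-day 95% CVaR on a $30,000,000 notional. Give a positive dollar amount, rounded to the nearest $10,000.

σ_{10d} = 2.02% × √10 = 6.388%.
ES multiplier = φ(z)/(1−α) = 0.103111/0.05 = 2.062.
ES = 6.388% × 2.062 = 13.172%; on $30,000,000: $3,951,600.

$3,950,000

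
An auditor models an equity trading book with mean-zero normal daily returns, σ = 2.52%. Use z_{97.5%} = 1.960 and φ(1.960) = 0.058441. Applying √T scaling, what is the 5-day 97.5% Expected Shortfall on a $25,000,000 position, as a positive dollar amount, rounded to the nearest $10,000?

σ_{5d} = 2.52% × √5 = 5.635%.
ES multiplier = φ(z)/(1−α) = 0.058441/0.025 = 2.338.
ES = 5.635% × 2.338 = 13.175%; on $25,000,000: $3,293,750.

$3,290,000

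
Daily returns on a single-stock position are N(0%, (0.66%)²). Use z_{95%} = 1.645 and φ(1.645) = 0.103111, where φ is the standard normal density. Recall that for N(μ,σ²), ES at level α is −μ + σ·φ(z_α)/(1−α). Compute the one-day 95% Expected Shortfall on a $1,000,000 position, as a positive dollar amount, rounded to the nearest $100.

$13,600

Tail multiplier: φ(z)/(1−α) = 0.103111 / 0.05 = 2.062.
ES = 0.66% × 2.062 = 1.361%.
On $1,000,000: 0.01361 × $1,000,000 = $13,610.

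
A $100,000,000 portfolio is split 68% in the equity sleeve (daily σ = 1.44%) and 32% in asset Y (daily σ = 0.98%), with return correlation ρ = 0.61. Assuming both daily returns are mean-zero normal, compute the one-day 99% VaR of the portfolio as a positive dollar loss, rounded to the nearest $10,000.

$2,780,000

σ_p² = 0.68²·1.44² + 0.32²·0.98² + 2·0.61·0.68·0.32·1.44·0.98 = 1.4318 (%²).
σ_p = √1.4318 = 1.197%.
At 99%, z = 2.326.
VaR = 2.326 × 1.197% = 2.784%; on $100,000,000 that is $2,784,000.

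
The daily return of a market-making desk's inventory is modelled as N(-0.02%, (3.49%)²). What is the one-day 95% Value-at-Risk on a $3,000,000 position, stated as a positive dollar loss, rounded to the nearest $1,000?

$173,000

At 95% one-sided, z = 1.645.
VaR = −μ + z·σ = −(-0.02%) + 1.645 × 3.49% = 5.761%.
On $3,000,000: 0.05761 × $3,000,000 = $172,830.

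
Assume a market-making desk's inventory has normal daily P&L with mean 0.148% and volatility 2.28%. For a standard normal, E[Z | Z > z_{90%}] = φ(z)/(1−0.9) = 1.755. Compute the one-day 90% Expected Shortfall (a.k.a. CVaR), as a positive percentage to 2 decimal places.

ES = −(0.148%) + 2.28% × 1.755 = 3.853%.

3.85%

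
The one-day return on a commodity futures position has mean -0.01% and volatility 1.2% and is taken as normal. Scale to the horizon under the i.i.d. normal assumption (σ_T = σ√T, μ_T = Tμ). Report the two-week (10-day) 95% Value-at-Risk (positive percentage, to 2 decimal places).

At 95%, z = 1.645.
σ_{10d} = 1.2% × √10 = 3.795%; μ_{10d} = 10 × -0.01% = -0.100%.
VaR = −(-0.100%) + 1.645 × 3.795% = 6.343%.

6.34%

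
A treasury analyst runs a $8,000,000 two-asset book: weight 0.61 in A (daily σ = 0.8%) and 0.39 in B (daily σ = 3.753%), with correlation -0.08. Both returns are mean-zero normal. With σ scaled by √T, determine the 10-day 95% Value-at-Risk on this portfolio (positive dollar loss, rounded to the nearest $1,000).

σ_p = √(0.61²·0.8² + 0.39²·3.753² + 2·-0.08·0.61·0.39·0.8·3.753) = 1.505%.
σ_{10d} = 1.505% × √10 = 4.759%.
z(95%) = 1.645.
VaR = 1.645 × 4.759% = 7.829%; on $8,000,000 that is $626,320.

$626,000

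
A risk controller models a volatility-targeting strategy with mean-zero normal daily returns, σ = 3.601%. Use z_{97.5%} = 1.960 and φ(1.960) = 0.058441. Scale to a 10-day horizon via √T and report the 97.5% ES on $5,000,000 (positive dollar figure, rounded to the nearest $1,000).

σ_{10d} = 3.601% × √10 = 11.387%.
ES multiplier = φ(z)/(1−α) = 0.058441/0.025 = 2.338.
ES = 11.387% × 2.338 = 26.623%; on $5,000,000: $1,331,150.

$1,331,000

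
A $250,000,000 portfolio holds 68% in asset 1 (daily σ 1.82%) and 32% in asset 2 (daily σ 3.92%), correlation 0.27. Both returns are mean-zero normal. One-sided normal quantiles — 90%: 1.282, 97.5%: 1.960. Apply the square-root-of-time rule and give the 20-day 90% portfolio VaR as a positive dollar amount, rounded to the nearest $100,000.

$28,500,000

σ_p = √(0.68²·1.82² + 0.32²·3.92² + 2·0.27·0.68·0.32·1.82·3.92) = 1.986%.
σ_{20d} = 1.986% × √20 = 8.882%.
VaR = 1.282 × 8.882% = 11.387%; on $250,000,000 that is $28,467,500.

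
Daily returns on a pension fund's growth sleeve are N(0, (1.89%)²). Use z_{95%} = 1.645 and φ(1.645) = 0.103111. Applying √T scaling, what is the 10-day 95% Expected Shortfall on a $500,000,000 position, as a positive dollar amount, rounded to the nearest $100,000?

σ_{10d} = 1.89% × √10 = 5.977%.
ES multiplier = φ(z)/(1−α) = 0.103111/0.05 = 2.062.
ES = 5.977% × 2.062 = 12.325%; on $500,000,000: $61,625,000.

$61,600,000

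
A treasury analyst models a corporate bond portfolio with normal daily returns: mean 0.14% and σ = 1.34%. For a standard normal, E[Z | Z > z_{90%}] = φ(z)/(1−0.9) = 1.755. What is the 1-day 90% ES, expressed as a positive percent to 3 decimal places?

ES = −(0.14%) + 1.34% × 1.755 = 2.212%.

2.212%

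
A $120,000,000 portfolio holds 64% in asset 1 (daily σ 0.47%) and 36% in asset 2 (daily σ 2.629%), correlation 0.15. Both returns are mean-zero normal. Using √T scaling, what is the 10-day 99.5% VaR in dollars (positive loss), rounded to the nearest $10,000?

$10,120,000

σ_p = √(0.64²·0.47² + 0.36²·2.629² + 2·0.15·0.64·0.36·0.47·2.629) = 1.035%.
σ_{10d} = 1.035% × √10 = 3.273%.
z(99.5%) = 2.576.
VaR = 2.576 × 3.273% = 8.431%; on $120,000,000 that is $10,117,200.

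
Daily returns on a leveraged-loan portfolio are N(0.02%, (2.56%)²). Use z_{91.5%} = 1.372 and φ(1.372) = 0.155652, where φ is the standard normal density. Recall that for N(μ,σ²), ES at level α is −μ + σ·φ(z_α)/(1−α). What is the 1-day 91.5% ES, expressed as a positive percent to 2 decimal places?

Tail multiplier: φ(z)/(1−α) = 0.155652 / 0.085 = 1.831.
ES = −(0.02%) + 2.56% × 1.831 = 4.667%.

4.67%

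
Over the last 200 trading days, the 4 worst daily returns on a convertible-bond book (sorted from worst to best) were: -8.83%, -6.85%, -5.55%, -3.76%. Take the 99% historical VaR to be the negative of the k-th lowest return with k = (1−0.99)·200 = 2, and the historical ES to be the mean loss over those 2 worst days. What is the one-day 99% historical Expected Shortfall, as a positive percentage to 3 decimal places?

7.840%

The 2 worst returns sum to -15.68%.
ES = −(-15.68%) / 2 = 7.84% ≈ 7.840%.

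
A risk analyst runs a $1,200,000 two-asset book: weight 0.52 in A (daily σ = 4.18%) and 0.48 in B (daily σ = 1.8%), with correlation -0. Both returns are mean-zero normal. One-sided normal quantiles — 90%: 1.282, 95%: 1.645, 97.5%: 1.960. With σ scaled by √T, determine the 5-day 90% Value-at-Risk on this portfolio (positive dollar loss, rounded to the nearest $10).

σ_p = √(0.52²·4.18² + 0.48²·1.8² + 2·-0·0.52·0.48·4.18·1.8) = 2.339%.
σ_{5d} = 2.339% × √5 = 5.230%.
VaR = 1.282 × 5.230% = 6.705%; on $1,200,000 that is $80,460.

$80,460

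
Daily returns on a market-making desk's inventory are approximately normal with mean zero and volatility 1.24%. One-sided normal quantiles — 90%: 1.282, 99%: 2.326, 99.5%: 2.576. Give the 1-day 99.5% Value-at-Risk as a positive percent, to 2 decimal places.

VaR = z·σ = 2.576 × 1.24% = 3.194%.

3.19%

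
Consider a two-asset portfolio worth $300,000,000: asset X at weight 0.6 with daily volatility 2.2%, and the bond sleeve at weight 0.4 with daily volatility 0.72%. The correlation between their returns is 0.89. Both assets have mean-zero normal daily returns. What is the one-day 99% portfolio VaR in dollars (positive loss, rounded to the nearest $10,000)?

$11,040,000

σ_p² = 0.6²·2.2² + 0.4²·0.72² + 2·0.89·0.6·0.4·2.2·0.72 = 2.5020 (%²).
σ_p = √2.5020 = 1.582%.
At 99%, z = 2.326.
VaR = 2.326 × 1.582% = 3.680%; on $300,000,000 that is $11,040,000.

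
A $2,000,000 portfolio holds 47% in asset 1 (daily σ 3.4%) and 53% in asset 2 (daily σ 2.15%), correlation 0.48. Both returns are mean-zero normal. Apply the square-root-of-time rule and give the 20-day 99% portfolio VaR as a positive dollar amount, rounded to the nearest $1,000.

$492,000

σ_p = √(0.47²·3.4² + 0.53²·2.15² + 2·0.48·0.47·0.53·3.4·2.15) = 2.366%.
σ_{20d} = 2.366% × √20 = 10.581%.
z(99%) = 2.326.
VaR = 2.326 × 10.581% = 24.611%; on $2,000,000 that is $492,220.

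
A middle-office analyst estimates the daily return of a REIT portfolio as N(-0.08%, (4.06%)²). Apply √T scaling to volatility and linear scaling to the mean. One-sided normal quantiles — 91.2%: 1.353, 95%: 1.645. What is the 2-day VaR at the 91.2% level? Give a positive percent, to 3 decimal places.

σ_{2d} = 4.06% × √2 = 5.742%; μ_{2d} = 2 × -0.08% = -0.160%.
VaR = −(-0.160%) + 1.353 × 5.742% = 7.929%.

7.929%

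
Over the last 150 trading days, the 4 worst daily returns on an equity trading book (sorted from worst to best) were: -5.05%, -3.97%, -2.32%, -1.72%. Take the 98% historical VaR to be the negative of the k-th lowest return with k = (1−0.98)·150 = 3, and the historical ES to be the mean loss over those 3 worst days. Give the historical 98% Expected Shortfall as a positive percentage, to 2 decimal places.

The 3 worst returns sum to -11.34%.
ES = −(-11.34%) / 3 = 3.78%.

3.78%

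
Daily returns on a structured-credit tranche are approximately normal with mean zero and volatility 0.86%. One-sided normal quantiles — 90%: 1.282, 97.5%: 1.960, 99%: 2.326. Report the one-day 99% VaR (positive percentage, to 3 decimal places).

VaR = z·σ = 2.326 × 0.86% = 2.000%.

2.000%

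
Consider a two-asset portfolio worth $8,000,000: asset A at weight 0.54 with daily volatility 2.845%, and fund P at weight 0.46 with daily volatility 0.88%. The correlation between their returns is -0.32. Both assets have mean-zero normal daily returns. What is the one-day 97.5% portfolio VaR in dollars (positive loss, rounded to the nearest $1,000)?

$229,000

σ_p² = 0.54²·2.845² + 0.46²·0.88² + 2·-0.32·0.54·0.46·2.845·0.88 = 2.1261 (%²).
σ_p = √2.1261 = 1.458%.
At 97.5%, z = 1.960.
VaR = 1.960 × 1.458% = 2.858%; on $8,000,000 that is $228,640.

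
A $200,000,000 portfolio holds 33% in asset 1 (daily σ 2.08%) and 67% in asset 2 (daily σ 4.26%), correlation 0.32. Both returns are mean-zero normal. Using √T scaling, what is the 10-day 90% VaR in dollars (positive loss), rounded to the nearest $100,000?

σ_p = √(0.33²·2.08² + 0.67²·4.26² + 2·0.32·0.33·0.67·2.08·4.26) = 3.142%.
σ_{10d} = 3.142% × √10 = 9.936%.
z(90%) = 1.282.
VaR = 1.282 × 9.936% = 12.738%; on $200,000,000 that is $25,476,000.

$25,500,000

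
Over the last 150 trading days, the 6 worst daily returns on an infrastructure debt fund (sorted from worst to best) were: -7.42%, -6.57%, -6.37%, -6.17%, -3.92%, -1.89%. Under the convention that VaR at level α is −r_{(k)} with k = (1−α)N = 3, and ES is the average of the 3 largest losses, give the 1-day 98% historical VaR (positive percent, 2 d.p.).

k = 3; the 3rd lowest return is -6.37%, so VaR = 6.37%.

6.37%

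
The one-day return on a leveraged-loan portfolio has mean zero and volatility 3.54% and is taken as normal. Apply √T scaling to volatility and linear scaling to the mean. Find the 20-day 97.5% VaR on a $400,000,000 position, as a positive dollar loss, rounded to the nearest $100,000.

At 97.5%, z = 1.960.
σ_{20d} = 3.54% × √20 = 15.831%.
VaR = 1.960 × 15.831% = 31.029%.
On $400,000,000: 0.31029 × $400,000,000 = $124,116,000.

$124,100,000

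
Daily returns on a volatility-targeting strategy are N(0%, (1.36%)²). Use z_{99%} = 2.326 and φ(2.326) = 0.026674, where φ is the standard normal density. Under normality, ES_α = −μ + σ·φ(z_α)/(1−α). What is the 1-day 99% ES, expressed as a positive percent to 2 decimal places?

Tail multiplier: φ(z)/(1−α) = 0.026674 / 0.01 = 2.667.
ES = 1.36% × 2.667 = 3.627%.

3.63%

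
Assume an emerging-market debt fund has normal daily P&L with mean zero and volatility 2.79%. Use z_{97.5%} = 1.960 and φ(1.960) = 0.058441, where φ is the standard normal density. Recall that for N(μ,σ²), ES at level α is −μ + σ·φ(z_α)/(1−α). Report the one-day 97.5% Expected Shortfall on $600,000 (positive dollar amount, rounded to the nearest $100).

$39,100

Tail multiplier: φ(z)/(1−α) = 0.058441 / 0.025 = 2.338.
ES = 2.79% × 2.338 = 6.523%.
On $600,000: 0.06523 × $600,000 = $39,138.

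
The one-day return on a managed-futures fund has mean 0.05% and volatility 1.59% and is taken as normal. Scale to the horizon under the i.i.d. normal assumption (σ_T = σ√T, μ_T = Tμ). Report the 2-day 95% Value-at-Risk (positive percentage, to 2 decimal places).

3.60%

At 95%, z = 1.645.
σ_{2d} = 1.59% × √2 = 2.249%; μ_{2d} = 2 × 0.05% = 0.100%.
VaR = −(0.100%) + 1.645 × 2.249% = 3.600%.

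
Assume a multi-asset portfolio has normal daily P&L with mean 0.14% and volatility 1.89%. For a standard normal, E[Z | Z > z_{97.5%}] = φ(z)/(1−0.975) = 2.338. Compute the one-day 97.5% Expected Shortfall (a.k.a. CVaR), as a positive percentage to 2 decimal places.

ES = −(0.14%) + 1.89% × 2.338 = 4.279%.

4.28%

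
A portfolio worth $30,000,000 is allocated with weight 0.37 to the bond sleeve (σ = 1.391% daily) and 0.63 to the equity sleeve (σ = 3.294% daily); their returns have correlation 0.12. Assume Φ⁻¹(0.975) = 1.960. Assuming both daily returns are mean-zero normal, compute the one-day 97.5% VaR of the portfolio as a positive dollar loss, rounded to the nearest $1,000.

σ_p² = 0.37²·1.391² + 0.63²·3.294² + 2·0.12·0.37·0.63·1.391·3.294 = 4.8278 (%²).
σ_p = √4.8278 = 2.197%.
VaR = 1.960 × 2.197% = 4.306%; on $30,000,000 that is $1,291,800.

$1,292,000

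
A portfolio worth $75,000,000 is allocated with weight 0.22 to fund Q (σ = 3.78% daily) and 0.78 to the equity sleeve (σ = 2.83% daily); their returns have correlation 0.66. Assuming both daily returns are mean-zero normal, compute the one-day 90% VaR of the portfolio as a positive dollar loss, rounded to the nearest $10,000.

$2,720,000

σ_p² = 0.22²·3.78² + 0.78²·2.83² + 2·0.66·0.22·0.78·3.78·2.83 = 7.9873 (%²).
σ_p = √7.9873 = 2.826%.
At 90%, z = 1.282.
VaR = 1.282 × 2.826% = 3.623%; on $75,000,000 that is $2,717,250.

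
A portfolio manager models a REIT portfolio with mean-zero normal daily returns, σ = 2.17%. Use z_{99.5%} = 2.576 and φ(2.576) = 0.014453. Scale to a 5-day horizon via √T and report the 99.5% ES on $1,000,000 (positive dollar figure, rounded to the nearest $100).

$140,300

σ_{5d} = 2.17% × √5 = 4.852%.
ES multiplier = φ(z)/(1−α) = 0.014453/0.005 = 2.891.
ES = 4.852% × 2.891 = 14.027%; on $1,000,000: $140,270.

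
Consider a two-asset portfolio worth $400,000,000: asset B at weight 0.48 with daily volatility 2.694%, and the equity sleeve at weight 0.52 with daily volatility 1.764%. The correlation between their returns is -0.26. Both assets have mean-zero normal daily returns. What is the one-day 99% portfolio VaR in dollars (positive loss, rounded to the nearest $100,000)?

σ_p² = 0.48²·2.694² + 0.52²·1.764² + 2·-0.26·0.48·0.52·2.694·1.764 = 1.8968 (%²).
σ_p = √1.8968 = 1.377%.
At 99%, z = 2.326.
VaR = 2.326 × 1.377% = 3.203%; on $400,000,000 that is $12,812,000.

$12,800,000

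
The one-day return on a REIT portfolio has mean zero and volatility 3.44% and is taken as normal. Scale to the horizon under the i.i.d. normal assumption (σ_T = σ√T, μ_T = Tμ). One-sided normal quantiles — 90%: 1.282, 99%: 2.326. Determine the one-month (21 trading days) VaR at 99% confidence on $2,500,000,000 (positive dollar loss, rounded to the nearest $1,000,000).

σ_{21d} = 3.44% × √21 = 15.764%.
VaR = 2.326 × 15.764% = 36.667%.
On $2,500,000,000: 0.36667 × $2,500,000,000 = $916,675,000.

$917,000,000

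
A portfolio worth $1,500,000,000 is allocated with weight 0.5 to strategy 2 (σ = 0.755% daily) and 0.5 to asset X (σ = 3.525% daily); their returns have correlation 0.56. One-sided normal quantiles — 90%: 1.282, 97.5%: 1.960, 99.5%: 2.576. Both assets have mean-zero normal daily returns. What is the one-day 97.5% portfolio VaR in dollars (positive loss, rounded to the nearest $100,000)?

$58,800,000

σ_p² = 0.5²·0.755² + 0.5²·3.525² + 2·0.56·0.5·0.5·0.755·3.525 = 3.9941 (%²).
σ_p = √3.9941 = 1.999%.
VaR = 1.960 × 1.999% = 3.918%; on $1,500,000,000 that is $58,770,000.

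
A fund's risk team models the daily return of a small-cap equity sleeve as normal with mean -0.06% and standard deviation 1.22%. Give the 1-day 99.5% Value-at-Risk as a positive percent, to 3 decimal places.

3.203%

At 99.5% one-sided, z = 2.576.
VaR = −μ + z·σ = −(-0.06%) + 2.576 × 1.22% = 3.203%.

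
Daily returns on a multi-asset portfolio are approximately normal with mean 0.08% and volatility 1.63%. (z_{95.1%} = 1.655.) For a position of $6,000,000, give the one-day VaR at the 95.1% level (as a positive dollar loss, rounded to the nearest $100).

VaR = −μ + z·σ = −(0.08%) + 1.655 × 1.63% = 2.618%.
On $6,000,000: 0.02618 × $6,000,000 = $157,080.

$157,100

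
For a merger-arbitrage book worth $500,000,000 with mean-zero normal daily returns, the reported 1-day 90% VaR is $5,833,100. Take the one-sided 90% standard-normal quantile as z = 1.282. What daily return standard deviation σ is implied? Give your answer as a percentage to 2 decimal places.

VaR as a fraction: $5,833,100 / $500,000,000 = 1.167%.
σ = VaR / z = 1.167% / 1.282 = 0.910%.

0.91%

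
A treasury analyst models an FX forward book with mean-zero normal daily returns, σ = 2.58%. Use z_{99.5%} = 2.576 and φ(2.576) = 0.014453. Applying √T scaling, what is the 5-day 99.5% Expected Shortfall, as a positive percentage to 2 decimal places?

σ_{5d} = 2.58% × √5 = 5.769%.
ES multiplier = φ(z)/(1−α) = 0.014453/0.005 = 2.891.
ES = 5.769% × 2.891 = 16.678%.

16.68%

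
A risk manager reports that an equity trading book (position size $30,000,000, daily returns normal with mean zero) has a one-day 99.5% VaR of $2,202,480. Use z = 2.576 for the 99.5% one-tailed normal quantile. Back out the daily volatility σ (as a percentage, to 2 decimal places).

VaR as a fraction: $2,202,480 / $30,000,000 = 7.342%.
σ = VaR / z = 7.342% / 2.576 = 2.850%.

2.85%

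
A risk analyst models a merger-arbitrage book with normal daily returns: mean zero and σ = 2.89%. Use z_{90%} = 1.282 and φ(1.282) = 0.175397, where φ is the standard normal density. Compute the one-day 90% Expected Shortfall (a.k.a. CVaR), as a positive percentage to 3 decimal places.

5.069%

Tail multiplier: φ(z)/(1−α) = 0.175397 / 0.1 = 1.754.
ES = 2.89% × 1.754 = 5.069%.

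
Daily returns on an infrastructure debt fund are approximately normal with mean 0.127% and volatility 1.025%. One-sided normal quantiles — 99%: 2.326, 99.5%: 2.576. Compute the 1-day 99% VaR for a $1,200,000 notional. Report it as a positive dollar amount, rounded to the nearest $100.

VaR = −μ + z·σ = −(0.127%) + 2.326 × 1.025% = 2.257%.
On $1,200,000: 0.02257 × $1,200,000 = $27,084.

$27,100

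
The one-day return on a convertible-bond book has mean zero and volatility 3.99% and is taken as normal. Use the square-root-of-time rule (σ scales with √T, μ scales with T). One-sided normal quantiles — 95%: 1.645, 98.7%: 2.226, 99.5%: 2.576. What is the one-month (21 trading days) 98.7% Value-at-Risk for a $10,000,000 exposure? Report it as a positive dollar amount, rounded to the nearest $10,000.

σ_{21d} = 3.99% × √21 = 18.284%.
VaR = 2.226 × 18.284% = 40.700%.
On $10,000,000: 0.40700 × $10,000,000 = $4,070,000.

$4,070,000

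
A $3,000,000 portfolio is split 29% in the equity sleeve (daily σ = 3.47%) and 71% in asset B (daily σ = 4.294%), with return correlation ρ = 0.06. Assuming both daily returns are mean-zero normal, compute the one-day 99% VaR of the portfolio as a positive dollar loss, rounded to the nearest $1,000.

$228,000

σ_p² = 0.29²·3.47² + 0.71²·4.294² + 2·0.06·0.29·0.71·3.47·4.294 = 10.6756 (%²).
σ_p = √10.6756 = 3.267%.
At 99%, z = 2.326.
VaR = 2.326 × 3.267% = 7.599%; on $3,000,000 that is $227,970.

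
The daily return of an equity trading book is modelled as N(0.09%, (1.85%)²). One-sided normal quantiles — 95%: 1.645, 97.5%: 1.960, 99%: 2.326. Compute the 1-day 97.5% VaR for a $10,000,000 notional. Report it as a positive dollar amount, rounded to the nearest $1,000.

VaR = −μ + z·σ = −(0.09%) + 1.960 × 1.85% = 3.536%.
On $10,000,000: 0.03536 × $10,000,000 = $353,600.

$354,000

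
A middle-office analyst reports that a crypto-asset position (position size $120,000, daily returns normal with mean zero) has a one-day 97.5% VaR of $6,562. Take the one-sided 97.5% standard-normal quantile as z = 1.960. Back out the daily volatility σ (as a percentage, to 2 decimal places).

VaR as a fraction: $6,562 / $120,000 = 5.468%.
σ = VaR / z = 5.468% / 1.960 = 2.790%.

2.79%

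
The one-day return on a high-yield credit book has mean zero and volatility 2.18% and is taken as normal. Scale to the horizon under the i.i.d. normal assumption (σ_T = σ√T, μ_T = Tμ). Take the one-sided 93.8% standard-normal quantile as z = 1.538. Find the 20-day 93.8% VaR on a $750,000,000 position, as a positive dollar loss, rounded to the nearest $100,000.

$112,500,000

σ_{20d} = 2.18% × √20 = 9.749%.
VaR = 1.538 × 9.749% = 14.994%.
On $750,000,000: 0.14994 × $750,000,000 = $112,455,000.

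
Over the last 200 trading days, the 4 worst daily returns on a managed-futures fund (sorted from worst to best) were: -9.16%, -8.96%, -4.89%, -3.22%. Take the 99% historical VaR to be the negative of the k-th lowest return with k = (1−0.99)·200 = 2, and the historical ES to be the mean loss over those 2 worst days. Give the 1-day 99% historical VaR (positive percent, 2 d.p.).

k = 2; the 2nd lowest return is -8.96%, so VaR = 8.96%.

8.96%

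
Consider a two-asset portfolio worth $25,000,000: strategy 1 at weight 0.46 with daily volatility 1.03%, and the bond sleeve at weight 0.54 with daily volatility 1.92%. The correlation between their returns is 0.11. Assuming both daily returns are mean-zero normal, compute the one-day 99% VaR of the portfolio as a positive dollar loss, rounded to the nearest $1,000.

σ_p² = 0.46²·1.03² + 0.54²·1.92² + 2·0.11·0.46·0.54·1.03·1.92 = 1.4075 (%²).
σ_p = √1.4075 = 1.186%.
At 99%, z = 2.326.
VaR = 2.326 × 1.186% = 2.759%; on $25,000,000 that is $689,750.

$690,000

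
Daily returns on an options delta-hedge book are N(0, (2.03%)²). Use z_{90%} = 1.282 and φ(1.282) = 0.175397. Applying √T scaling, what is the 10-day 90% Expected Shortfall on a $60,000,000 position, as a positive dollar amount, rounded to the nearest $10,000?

σ_{10d} = 2.03% × √10 = 6.419%.
ES multiplier = φ(z)/(1−α) = 0.175397/0.1 = 1.754.
ES = 6.419% × 1.754 = 11.259%; on $60,000,000: $6,755,400.

$6,760,000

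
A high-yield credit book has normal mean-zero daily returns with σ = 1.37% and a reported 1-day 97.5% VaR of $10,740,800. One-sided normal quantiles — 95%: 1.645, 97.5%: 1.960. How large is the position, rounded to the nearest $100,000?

VaR as a fraction of value: z·σ = 1.960 × 1.37% = 2.6852%.
Position = $10,740,800 / 0.026852 = $400,000,000.

$400,000,000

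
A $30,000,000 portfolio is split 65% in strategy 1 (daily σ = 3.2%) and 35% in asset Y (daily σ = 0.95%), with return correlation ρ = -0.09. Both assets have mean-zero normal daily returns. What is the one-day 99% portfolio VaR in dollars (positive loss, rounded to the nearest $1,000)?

$1,449,000

σ_p² = 0.65²·3.2² + 0.35²·0.95² + 2·-0.09·0.65·0.35·3.2·0.95 = 4.3125 (%²).
σ_p = √4.3125 = 2.077%.
At 99%, z = 2.326.
VaR = 2.326 × 2.077% = 4.831%; on $30,000,000 that is $1,449,300.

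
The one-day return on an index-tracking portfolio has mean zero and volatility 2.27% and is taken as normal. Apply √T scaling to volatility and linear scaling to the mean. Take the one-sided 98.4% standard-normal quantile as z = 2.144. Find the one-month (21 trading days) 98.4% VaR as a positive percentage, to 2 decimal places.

22.30%

σ_{21d} = 2.27% × √21 = 10.402%.
VaR = 2.144 × 10.402% = 22.302%.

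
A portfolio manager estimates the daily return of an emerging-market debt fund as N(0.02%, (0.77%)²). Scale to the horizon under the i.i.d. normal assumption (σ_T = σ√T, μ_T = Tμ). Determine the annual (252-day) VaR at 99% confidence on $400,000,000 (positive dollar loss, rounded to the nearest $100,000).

At 99%, z = 2.326.
σ_{252d} = 0.77% × √252 = 12.223%; μ_{252d} = 252 × 0.02% = 5.040%.
VaR = −(5.040%) + 2.326 × 12.223% = 23.391%.
On $400,000,000: 0.23391 × $400,000,000 = $93,564,000.

$93,600,000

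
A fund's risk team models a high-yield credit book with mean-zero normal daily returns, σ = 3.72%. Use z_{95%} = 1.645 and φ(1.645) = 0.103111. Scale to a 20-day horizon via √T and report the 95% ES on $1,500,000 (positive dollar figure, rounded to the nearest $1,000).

$515,000

σ_{20d} = 3.72% × √20 = 16.636%.
ES multiplier = φ(z)/(1−α) = 0.103111/0.05 = 2.062.
ES = 16.636% × 2.062 = 34.303%; on $1,500,000: $514,545.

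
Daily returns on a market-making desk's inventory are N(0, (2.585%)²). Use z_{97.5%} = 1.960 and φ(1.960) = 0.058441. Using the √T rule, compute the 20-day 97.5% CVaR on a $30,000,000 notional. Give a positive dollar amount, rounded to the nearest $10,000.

$8,110,000

σ_{20d} = 2.585% × √20 = 11.560%.
ES multiplier = φ(z)/(1−α) = 0.058441/0.025 = 2.338.
ES = 11.560% × 2.338 = 27.027%; on $30,000,000: $8,108,100.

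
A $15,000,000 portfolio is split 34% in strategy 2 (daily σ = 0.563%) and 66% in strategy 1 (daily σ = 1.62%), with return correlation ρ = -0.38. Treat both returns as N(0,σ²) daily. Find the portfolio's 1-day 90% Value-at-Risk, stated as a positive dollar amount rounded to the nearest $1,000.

σ_p² = 0.34²·0.563² + 0.66²·1.62² + 2·-0.38·0.34·0.66·0.563·1.62 = 1.0243 (%²).
σ_p = √1.0243 = 1.012%.
At 90%, z = 1.282.
VaR = 1.282 × 1.012% = 1.297%; on $15,000,000 that is $194,550.

$195,000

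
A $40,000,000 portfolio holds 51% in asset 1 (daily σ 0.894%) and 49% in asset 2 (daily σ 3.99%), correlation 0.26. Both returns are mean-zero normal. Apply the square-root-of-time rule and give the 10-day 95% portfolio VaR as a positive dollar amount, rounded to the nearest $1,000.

$4,411,000

σ_p = √(0.51²·0.894² + 0.49²·3.99² + 2·0.26·0.51·0.49·0.894·3.99) = 2.120%.
σ_{10d} = 2.120% × √10 = 6.704%.
z(95%) = 1.645.
VaR = 1.645 × 6.704% = 11.028%; on $40,000,000 that is $4,411,200.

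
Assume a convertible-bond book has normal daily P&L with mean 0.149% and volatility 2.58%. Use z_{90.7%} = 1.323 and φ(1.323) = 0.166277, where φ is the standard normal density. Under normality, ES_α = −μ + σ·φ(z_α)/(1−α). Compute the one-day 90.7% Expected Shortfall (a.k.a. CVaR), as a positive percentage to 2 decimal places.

4.46%

Tail multiplier: φ(z)/(1−α) = 0.166277 / 0.093 = 1.788.
ES = −(0.149%) + 2.58% × 1.788 = 4.464%.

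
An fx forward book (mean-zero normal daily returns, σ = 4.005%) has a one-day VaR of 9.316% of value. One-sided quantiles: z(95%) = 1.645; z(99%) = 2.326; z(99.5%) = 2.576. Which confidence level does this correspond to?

Implied z = VaR/σ = 9.316 / 4.005 = 2.326.
This matches z(99%) = 2.326.

99%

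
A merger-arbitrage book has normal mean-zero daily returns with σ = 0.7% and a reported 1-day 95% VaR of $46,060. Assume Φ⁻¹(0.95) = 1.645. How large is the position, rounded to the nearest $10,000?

$4,000,000

VaR as a fraction of value: z·σ = 1.645 × 0.7% = 1.1515%.
Position = $46,060 / 0.011515 = $4,000,000.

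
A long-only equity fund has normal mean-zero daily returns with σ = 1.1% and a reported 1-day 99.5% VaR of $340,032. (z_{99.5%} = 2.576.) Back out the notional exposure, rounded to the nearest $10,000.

$12,000,000

VaR as a fraction of value: z·σ = 2.576 × 1.1% = 2.8336%.
Position = $340,032 / 0.028336 = $12,000,000.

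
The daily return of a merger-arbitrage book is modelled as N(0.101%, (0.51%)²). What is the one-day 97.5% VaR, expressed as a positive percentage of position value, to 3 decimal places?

0.899%

At 97.5% one-sided, z = 1.960.
VaR = −μ + z·σ = −(0.101%) + 1.960 × 0.51% = 0.899%.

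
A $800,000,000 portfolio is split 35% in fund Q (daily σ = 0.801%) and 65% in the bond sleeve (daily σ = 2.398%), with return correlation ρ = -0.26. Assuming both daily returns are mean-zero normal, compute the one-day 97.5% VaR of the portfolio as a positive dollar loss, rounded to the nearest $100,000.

σ_p² = 0.35²·0.801² + 0.65²·2.398² + 2·-0.26·0.35·0.65·0.801·2.398 = 2.2809 (%²).
σ_p = √2.2809 = 1.510%.
At 97.5%, z = 1.960.
VaR = 1.960 × 1.510% = 2.960%; on $800,000,000 that is $23,680,000.

$23,700,000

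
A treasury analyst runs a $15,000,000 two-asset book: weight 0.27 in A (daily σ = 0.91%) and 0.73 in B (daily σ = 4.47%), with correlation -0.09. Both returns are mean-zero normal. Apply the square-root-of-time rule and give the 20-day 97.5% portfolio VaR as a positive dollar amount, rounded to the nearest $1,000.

$4,273,000

σ_p = √(0.27²·0.91² + 0.73²·4.47² + 2·-0.09·0.27·0.73·0.91·4.47) = 3.250%.
σ_{20d} = 3.250% × √20 = 14.534%.
z(97.5%) = 1.960.
VaR = 1.960 × 14.534% = 28.487%; on $15,000,000 that is $4,273,050.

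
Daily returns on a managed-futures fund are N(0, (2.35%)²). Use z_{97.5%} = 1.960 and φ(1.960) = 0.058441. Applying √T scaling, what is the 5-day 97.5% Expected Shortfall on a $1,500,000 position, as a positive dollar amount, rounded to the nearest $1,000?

$184,000

σ_{5d} = 2.35% × √5 = 5.255%.
ES multiplier = φ(z)/(1−α) = 0.058441/0.025 = 2.338.
ES = 5.255% × 2.338 = 12.286%; on $1,500,000: $184,290.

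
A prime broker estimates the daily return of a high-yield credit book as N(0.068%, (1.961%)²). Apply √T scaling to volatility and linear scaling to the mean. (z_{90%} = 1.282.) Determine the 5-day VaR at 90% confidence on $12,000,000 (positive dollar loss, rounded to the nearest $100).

$633,800

σ_{5d} = 1.961% × √5 = 4.385%; μ_{5d} = 5 × 0.068% = 0.340%.
VaR = −(0.340%) + 1.282 × 4.385% = 5.282%.
On $12,000,000: 0.05282 × $12,000,000 = $633,840.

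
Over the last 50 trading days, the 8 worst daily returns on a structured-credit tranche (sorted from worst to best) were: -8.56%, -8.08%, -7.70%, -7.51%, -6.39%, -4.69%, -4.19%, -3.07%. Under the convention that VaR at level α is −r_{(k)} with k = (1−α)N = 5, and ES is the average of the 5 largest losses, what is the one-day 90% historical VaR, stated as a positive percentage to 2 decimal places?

k = 5; the 5th lowest return is -6.39%, so VaR = 6.39%.

6.39%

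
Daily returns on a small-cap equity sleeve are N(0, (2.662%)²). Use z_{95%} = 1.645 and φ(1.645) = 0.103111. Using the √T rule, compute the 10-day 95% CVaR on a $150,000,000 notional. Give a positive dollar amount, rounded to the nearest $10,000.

$26,040,000

σ_{10d} = 2.662% × √10 = 8.418%.
ES multiplier = φ(z)/(1−α) = 0.103111/0.05 = 2.062.
ES = 8.418% × 2.062 = 17.358%; on $150,000,000: $26,037,000.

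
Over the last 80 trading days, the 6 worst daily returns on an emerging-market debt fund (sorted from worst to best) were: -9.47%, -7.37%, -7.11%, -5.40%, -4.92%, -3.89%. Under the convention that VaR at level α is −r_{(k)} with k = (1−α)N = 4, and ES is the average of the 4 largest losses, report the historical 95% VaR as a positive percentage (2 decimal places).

k = 4; the 4th lowest return is -5.40%, so VaR = 5.40%.

5.40%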